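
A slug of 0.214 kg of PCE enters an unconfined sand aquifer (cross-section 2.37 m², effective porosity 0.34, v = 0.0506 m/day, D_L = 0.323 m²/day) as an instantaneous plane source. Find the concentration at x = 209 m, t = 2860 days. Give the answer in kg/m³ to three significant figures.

0.000806 kg/m³

For an instantaneous plane source, C(x,t) = M/(n_e·A·√(4πDt)) · exp(−(x−vt)²/(4Dt)), with n_e·A the pore (flow) area.
Plume center vt = 0.0506 × 2860 = 144.716 m, so the well at 209 m is 64.284 m downgradient of the peak.
√(4πDt) = 107.7 m, giving peak height M/(n_e·A·√(4πDt)) = 0.214/(0.34 × 2.37 × 107.7) = 0.002466 kg/m³.
(x−vt)²/(4Dt) = (64.284)²/(4 × 0.323 × 2860) = 1.118; exp(−1.118) = 0.3269.
C = 0.002466 × 0.3269 = 0.000806 kg/m³.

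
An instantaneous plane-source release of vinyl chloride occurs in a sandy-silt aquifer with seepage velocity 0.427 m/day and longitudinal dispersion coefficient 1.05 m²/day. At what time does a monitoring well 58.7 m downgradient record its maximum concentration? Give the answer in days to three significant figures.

132 days

For the 1D instantaneous-source solution, setting ∂C/∂t = 0 at fixed x gives v²t² + 2Dt − x² = 0, so t = (√(D² + v²x²) − D)/v².
√(D² + v²x²) = √(1.05² + 0.427² × 58.7²) = 25.09; v² = 0.182329.
t = (25.09 − 1.05)/0.182329 = 132 days (vs. the pure-advection estimate x/v = 137 d).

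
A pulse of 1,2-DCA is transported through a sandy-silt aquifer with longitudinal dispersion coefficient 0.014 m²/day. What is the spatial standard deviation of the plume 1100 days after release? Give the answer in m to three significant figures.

5.55 m

Dispersive spreading gives a Gaussian with σ² = 2Dt; advection only shifts the center.
σ = √(2 × 0.014 × 1100) = 5.55 m.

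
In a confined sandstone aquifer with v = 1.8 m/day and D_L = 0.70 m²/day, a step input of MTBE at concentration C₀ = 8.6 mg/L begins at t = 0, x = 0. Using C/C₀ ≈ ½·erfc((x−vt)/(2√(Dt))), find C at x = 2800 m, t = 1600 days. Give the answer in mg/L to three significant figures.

For a continuous step input, C/C₀ ≈ ½·erfc((x−vt)/(2√(Dt))).
vt = 1.8 × 1600 = 2880 m and 2√(Dt) = 2√(0.70 × 1600) = 66.93 m.
Argument (x−vt)/(2√(Dt)) = (2800 − 2880)/66.93 = -1.195; ½·erfc(-1.195) = 0.9545.
C = 8.6 × 0.9545 = 8.21 mg/L.

8.21 mg/L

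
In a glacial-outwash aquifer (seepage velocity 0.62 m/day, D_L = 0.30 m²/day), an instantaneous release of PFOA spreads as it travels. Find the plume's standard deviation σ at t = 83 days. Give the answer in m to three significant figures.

Dispersive spreading gives a Gaussian with σ² = 2Dt; advection only shifts the center.
σ = √(2 × 0.30 × 83) = 7.06 m.

7.06 m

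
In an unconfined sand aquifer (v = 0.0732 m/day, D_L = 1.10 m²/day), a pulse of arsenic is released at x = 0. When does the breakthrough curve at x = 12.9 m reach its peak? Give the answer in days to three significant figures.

65.3 days

For the 1D instantaneous-source solution, setting ∂C/∂t = 0 at fixed x gives v²t² + 2Dt − x² = 0, so t = (√(D² + v²x²) − D)/v².
√(D² + v²x²) = √(1.10² + 0.0732² × 12.9²) = 1.450; v² = 0.00535824.
t = (1.450 − 1.10)/0.00535824 = 65.3 days (vs. the pure-advection estimate x/v = 176 d).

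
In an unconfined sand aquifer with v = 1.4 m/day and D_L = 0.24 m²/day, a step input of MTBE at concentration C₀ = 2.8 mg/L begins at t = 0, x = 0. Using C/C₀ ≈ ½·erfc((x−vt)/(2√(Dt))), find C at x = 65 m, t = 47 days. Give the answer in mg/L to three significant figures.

1.59 mg/L

For a continuous step input, C/C₀ ≈ ½·erfc((x−vt)/(2√(Dt))).
vt = 1.4 × 47 = 65.8 m and 2√(Dt) = 2√(0.24 × 47) = 6.717 m.
Argument (x−vt)/(2√(Dt)) = (65 − 65.8)/6.717 = -0.1191; ½·erfc(-0.1191) = 0.5669.
C = 2.8 × 0.5669 = 1.59 mg/L.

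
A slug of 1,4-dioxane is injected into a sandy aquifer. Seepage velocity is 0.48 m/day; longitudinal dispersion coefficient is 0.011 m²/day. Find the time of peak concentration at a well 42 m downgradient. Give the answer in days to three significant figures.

For the 1D instantaneous-source solution, setting ∂C/∂t = 0 at fixed x gives v²t² + 2Dt − x² = 0, so t = (√(D² + v²x²) − D)/v².
√(D² + v²x²) = √(0.011² + 0.48² × 42²) = 20.16; v² = 0.2304.
t = (20.16 − 0.011)/0.2304 = 87.5 days (vs. the pure-advection estimate x/v = 87.5 d).

87.5 days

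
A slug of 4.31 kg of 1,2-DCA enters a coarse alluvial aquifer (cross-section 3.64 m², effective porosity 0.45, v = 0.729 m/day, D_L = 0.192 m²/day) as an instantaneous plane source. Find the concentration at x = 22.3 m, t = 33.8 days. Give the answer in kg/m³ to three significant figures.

For an instantaneous plane source, C(x,t) = M/(n_e·A·√(4πDt)) · exp(−(x−vt)²/(4Dt)), with n_e·A the pore (flow) area.
Plume center vt = 0.729 × 33.8 = 24.6402 m, so the well at 22.3 m is 2.3402 m upgradient of the peak.
√(4πDt) = 9.031 m, giving peak height M/(n_e·A·√(4πDt)) = 4.31/(0.45 × 3.64 × 9.031) = 0.2914 kg/m³.
(x−vt)²/(4Dt) = (-2.3402)²/(4 × 0.192 × 33.8) = 0.2110; exp(−0.2110) = 0.8098.
C = 0.2914 × 0.8098 = 0.236 kg/m³.

0.236 kg/m³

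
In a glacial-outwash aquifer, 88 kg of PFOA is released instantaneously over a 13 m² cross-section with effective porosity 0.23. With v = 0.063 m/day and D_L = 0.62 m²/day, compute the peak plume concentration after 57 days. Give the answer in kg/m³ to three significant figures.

1.40 kg/m³

The peak of an instantaneous 1D plume sits at x = vt; there the Gaussian factor is 1 and C_max = M/(n_e·A·√(4πDt)), where n_e·A is the pore area the mass is dissolved in.
√(4πDt) = √(4π × 0.62 × 57) = 21.07 m, so C_max = 88/(0.23 × 13 × 21.07) = 1.40 kg/m³.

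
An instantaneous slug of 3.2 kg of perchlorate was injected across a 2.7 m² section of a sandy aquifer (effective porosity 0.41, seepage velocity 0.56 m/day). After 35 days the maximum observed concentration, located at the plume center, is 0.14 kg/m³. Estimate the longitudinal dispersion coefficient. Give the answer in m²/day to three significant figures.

0.969 m²/day

At the plume center C_max = M/(n_e·A·√(4πDt)), so D = M²/(4πt·(n_e·A·C_max)²).
n_e·A·C_max = 0.41 × 2.7 × 0.14 = 0.1550 kg/m.
D = 3.2²/(4π × 35 × 0.1550²) = 0.969 m²/day.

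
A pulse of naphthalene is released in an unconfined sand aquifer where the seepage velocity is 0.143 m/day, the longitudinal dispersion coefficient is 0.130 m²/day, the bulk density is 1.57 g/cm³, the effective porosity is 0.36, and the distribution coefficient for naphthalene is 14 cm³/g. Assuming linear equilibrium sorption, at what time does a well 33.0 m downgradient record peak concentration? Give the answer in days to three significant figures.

Retardation factor R = 1 + ρ_b·K_d/n = 1 + 1.57 × 14/0.36 = 62.06.
Sorption retards both mechanisms: v_R = v/R = 0.002304 m/day, D_R = D/R = 0.002095 m²/day.
Peak time from v_R²t² + 2D_R t − x² = 0: t = (√(D_R² + v_R²x²) − D_R)/v_R².
√(D_R² + v_R²x²) = √(0.002095² + 0.002304² × 33.0²) = 0.07606; v_R² = 5.308e-06.
t = (0.07606 − 0.002095)/5.308e-06 = 13900 days.

13900 days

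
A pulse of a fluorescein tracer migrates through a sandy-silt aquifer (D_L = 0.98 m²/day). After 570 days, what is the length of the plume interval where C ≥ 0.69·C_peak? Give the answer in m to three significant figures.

The plume is Gaussian with σ = √(2Dt) = √(2 × 0.98 × 570) = 33.42 m.
C/C_peak = exp(−Δx²/(2σ²)) = 0.69 ⇒ Δx = σ·√(−2 ln 0.69) = 33.42 × 0.8615 = 28.79 m.
Width = 2Δx = 57.6 m.

57.6 m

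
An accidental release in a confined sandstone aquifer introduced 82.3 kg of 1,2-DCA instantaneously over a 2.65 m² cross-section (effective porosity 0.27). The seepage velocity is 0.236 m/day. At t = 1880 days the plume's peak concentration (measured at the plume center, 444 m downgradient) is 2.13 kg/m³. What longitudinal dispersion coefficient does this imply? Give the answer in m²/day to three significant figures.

At the plume center C_max = M/(n_e·A·√(4πDt)), so D = M²/(4πt·(n_e·A·C_max)²).
n_e·A·C_max = 0.27 × 2.65 × 2.13 = 1.524 kg/m.
D = 82.3²/(4π × 1880 × 1.524²) = 0.123 m²/day.

0.123 m²/day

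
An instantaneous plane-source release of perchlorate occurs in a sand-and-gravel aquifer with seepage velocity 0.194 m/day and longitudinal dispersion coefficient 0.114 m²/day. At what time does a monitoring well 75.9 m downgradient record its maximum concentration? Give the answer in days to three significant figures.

For the 1D instantaneous-source solution, setting ∂C/∂t = 0 at fixed x gives v²t² + 2Dt − x² = 0, so t = (√(D² + v²x²) − D)/v².
√(D² + v²x²) = √(0.114² + 0.194² × 75.9²) = 14.73; v² = 0.037636.
t = (14.73 − 0.114)/0.037636 = 388 days (vs. the pure-advection estimate x/v = 391 d).

388 days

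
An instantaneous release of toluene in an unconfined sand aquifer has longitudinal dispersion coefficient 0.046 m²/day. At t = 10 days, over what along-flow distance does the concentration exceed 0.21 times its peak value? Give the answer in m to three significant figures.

The plume is Gaussian with σ = √(2Dt) = √(2 × 0.046 × 10) = 0.9592 m.
C/C_peak = exp(−Δx²/(2σ²)) = 0.21 ⇒ Δx = σ·√(−2 ln 0.21) = 0.9592 × 1.767 = 1.695 m.
Width = 2Δx = 3.39 m.

3.39 m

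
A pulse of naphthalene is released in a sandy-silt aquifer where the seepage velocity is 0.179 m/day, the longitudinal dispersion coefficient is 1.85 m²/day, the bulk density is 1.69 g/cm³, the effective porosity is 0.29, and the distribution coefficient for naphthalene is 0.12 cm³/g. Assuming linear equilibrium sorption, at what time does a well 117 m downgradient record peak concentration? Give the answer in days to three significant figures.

1020 days

Retardation factor R = 1 + ρ_b·K_d/n = 1 + 1.69 × 0.12/0.29 = 1.699.
Sorption retards both mechanisms: v_R = v/R = 0.1054 m/day, D_R = D/R = 1.089 m²/day.
Peak time from v_R²t² + 2D_R t − x² = 0: t = (√(D_R² + v_R²x²) − D_R)/v_R².
√(D_R² + v_R²x²) = √(1.089² + 0.1054² × 117²) = 12.38; v_R² = 0.01111.
t = (12.38 − 1.089)/0.01111 = 1020 days.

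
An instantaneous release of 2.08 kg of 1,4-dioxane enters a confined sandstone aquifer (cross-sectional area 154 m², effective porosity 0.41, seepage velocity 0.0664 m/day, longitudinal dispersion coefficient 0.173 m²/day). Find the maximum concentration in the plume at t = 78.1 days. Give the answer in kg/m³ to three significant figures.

The peak of an instantaneous 1D plume sits at x = vt; there the Gaussian factor is 1 and C_max = M/(n_e·A·√(4πDt)), where n_e·A is the pore area the mass is dissolved in.
√(4πDt) = √(4π × 0.173 × 78.1) = 13.03 m, so C_max = 2.08/(0.41 × 154 × 13.03) = 0.00253 kg/m³.

0.00253 kg/m³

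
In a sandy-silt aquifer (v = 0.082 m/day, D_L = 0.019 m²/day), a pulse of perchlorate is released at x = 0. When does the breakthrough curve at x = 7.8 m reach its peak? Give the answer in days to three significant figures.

For the 1D instantaneous-source solution, setting ∂C/∂t = 0 at fixed x gives v²t² + 2Dt − x² = 0, so t = (√(D² + v²x²) − D)/v².
√(D² + v²x²) = √(0.019² + 0.082² × 7.8²) = 0.6399; v² = 0.006724.
t = (0.6399 − 0.019)/0.006724 = 92.3 days (vs. the pure-advection estimate x/v = 95.1 d).

92.3 days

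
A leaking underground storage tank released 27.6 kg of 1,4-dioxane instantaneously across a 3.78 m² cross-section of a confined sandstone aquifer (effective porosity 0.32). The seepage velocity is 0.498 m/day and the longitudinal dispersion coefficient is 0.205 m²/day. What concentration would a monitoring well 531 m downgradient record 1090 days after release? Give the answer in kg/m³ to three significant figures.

0.368 kg/m³

For an instantaneous plane source, C(x,t) = M/(n_e·A·√(4πDt)) · exp(−(x−vt)²/(4Dt)), with n_e·A the pore (flow) area.
Plume center vt = 0.498 × 1090 = 542.82 m, so the well at 531 m is 11.82 m upgradient of the peak.
√(4πDt) = 52.99 m, giving peak height M/(n_e·A·√(4πDt)) = 27.6/(0.32 × 3.78 × 52.99) = 0.4306 kg/m³.
(x−vt)²/(4Dt) = (-11.82)²/(4 × 0.205 × 1090) = 0.1563; exp(−0.1563) = 0.8553.
C = 0.4306 × 0.8553 = 0.368 kg/m³.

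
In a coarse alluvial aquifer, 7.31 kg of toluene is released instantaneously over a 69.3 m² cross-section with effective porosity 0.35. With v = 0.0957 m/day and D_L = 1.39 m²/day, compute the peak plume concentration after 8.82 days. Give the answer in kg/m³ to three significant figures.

0.0243 kg/m³

The peak of an instantaneous 1D plume sits at x = vt; there the Gaussian factor is 1 and C_max = M/(n_e·A·√(4πDt)), where n_e·A is the pore area the mass is dissolved in.
√(4πDt) = √(4π × 1.39 × 8.82) = 12.41 m, so C_max = 7.31/(0.35 × 69.3 × 12.41) = 0.0243 kg/m³.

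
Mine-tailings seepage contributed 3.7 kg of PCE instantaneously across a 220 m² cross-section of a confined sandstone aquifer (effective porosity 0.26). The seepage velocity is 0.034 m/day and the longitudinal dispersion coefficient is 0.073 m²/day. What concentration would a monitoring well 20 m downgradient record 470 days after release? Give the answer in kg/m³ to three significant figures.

0.00277 kg/m³

For an instantaneous plane source, C(x,t) = M/(n_e·A·√(4πDt)) · exp(−(x−vt)²/(4Dt)), with n_e·A the pore (flow) area.
Plume center vt = 0.034 × 470 = 15.98 m, so the well at 20 m is 4.02 m downgradient of the peak.
√(4πDt) = 20.76 m, giving peak height M/(n_e·A·√(4πDt)) = 3.7/(0.26 × 220 × 20.76) = 0.003116 kg/m³.
(x−vt)²/(4Dt) = (4.02)²/(4 × 0.073 × 470) = 0.1178; exp(−0.1178) = 0.8889.
C = 0.003116 × 0.8889 = 0.00277 kg/m³.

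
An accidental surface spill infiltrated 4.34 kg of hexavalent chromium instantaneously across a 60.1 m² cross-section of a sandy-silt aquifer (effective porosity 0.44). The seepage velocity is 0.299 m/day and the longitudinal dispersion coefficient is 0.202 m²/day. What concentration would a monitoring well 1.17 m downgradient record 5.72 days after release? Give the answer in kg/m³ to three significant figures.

0.0404 kg/m³

For an instantaneous plane source, C(x,t) = M/(n_e·A·√(4πDt)) · exp(−(x−vt)²/(4Dt)), with n_e·A the pore (flow) area.
Plume center vt = 0.299 × 5.72 = 1.71028 m, so the well at 1.17 m is 0.54028 m upgradient of the peak.
√(4πDt) = 3.810 m, giving peak height M/(n_e·A·√(4πDt)) = 4.34/(0.44 × 60.1 × 3.810) = 0.04308 kg/m³.
(x−vt)²/(4Dt) = (-0.54028)²/(4 × 0.202 × 5.72) = 0.06316; exp(−0.06316) = 0.9388.
C = 0.04308 × 0.9388 = 0.0404 kg/m³.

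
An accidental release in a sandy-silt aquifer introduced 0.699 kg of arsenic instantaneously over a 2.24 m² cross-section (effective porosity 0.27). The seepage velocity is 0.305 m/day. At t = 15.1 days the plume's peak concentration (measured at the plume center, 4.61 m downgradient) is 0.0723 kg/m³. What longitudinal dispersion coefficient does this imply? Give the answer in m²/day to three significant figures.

1.35 m²/day

At the plume center C_max = M/(n_e·A·√(4πDt)), so D = M²/(4πt·(n_e·A·C_max)²).
n_e·A·C_max = 0.27 × 2.24 × 0.0723 = 0.04373 kg/m.
D = 0.699²/(4π × 15.1 × 0.04373²) = 1.35 m²/day.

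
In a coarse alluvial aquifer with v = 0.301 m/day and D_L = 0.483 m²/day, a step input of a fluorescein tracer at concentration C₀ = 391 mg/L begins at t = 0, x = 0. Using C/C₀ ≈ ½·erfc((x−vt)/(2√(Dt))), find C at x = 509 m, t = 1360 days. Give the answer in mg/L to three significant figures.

For a continuous step input, C/C₀ ≈ ½·erfc((x−vt)/(2√(Dt))).
vt = 0.301 × 1360 = 409.36 m and 2√(Dt) = 2√(0.483 × 1360) = 51.26 m.
Argument (x−vt)/(2√(Dt)) = (509 − 409.36)/51.26 = 1.944; ½·erfc(1.944) = 0.002987.
C = 391 × 0.002987 = 1.17 mg/L.

1.17 mg/L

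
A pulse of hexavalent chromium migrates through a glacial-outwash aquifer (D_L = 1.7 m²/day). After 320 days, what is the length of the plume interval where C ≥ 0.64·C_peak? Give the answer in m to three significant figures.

The plume is Gaussian with σ = √(2Dt) = √(2 × 1.7 × 320) = 32.98 m.
C/C_peak = exp(−Δx²/(2σ²)) = 0.64 ⇒ Δx = σ·√(−2 ln 0.64) = 32.98 × 0.9448 = 31.16 m.
Width = 2Δx = 62.3 m.

62.3 m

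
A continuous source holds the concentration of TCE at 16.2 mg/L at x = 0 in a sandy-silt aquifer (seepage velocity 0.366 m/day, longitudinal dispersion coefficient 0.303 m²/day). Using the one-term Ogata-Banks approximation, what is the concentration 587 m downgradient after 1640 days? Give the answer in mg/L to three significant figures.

For a continuous step input, C/C₀ ≈ ½·erfc((x−vt)/(2√(Dt))).
vt = 0.366 × 1640 = 600.24 m and 2√(Dt) = 2√(0.303 × 1640) = 44.58 m.
Argument (x−vt)/(2√(Dt)) = (587 − 600.24)/44.58 = -0.2970; ½·erfc(-0.2970) = 0.6628.
C = 16.2 × 0.6628 = 10.7 mg/L.

10.7 mg/L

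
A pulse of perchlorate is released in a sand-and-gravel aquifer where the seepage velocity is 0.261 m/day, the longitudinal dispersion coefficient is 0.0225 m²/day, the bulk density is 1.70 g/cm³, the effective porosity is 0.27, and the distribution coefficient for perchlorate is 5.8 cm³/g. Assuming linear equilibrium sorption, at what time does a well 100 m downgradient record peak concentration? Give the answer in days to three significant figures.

14400 days

Retardation factor R = 1 + ρ_b·K_d/n = 1 + 1.70 × 5.8/0.27 = 37.52.
Sorption retards both mechanisms: v_R = v/R = 0.006956 m/day, D_R = D/R = 0.0005997 m²/day.
Peak time from v_R²t² + 2D_R t − x² = 0: t = (√(D_R² + v_R²x²) − D_R)/v_R².
√(D_R² + v_R²x²) = √(0.0005997² + 0.006956² × 100²) = 0.6956; v_R² = 4.839e-05.
t = (0.6956 − 0.0005997)/4.839e-05 = 14400 days.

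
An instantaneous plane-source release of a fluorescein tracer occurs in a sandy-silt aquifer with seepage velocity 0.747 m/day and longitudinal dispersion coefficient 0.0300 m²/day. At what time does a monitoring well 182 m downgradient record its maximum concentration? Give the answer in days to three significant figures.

244 days

For the 1D instantaneous-source solution, setting ∂C/∂t = 0 at fixed x gives v²t² + 2Dt − x² = 0, so t = (√(D² + v²x²) − D)/v².
√(D² + v²x²) = √(0.0300² + 0.747² × 182²) = 136.0; v² = 0.558009.
t = (136.0 − 0.0300)/0.558009 = 244 days (vs. the pure-advection estimate x/v = 244 d).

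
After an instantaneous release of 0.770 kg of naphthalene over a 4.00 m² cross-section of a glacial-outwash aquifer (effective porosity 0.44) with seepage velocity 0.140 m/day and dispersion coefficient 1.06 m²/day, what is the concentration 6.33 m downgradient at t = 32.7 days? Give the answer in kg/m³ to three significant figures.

0.0205 kg/m³

For an instantaneous plane source, C(x,t) = M/(n_e·A·√(4πDt)) · exp(−(x−vt)²/(4Dt)), with n_e·A the pore (flow) area.
Plume center vt = 0.140 × 32.7 = 4.578 m, so the well at 6.33 m is 1.752 m downgradient of the peak.
√(4πDt) = 20.87 m, giving peak height M/(n_e·A·√(4πDt)) = 0.770/(0.44 × 4.00 × 20.87) = 0.02096 kg/m³.
(x−vt)²/(4Dt) = (1.752)²/(4 × 1.06 × 32.7) = 0.02214; exp(−0.02214) = 0.9781.
C = 0.02096 × 0.9781 = 0.0205 kg/m³.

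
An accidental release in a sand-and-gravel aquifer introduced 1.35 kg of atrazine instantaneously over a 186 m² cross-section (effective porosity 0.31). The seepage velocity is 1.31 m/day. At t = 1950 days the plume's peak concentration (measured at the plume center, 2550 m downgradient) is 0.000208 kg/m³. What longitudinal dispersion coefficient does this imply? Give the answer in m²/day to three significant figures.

At the plume center C_max = M/(n_e·A·√(4πDt)), so D = M²/(4πt·(n_e·A·C_max)²).
n_e·A·C_max = 0.31 × 186 × 0.000208 = 0.01199 kg/m.
D = 1.35²/(4π × 1950 × 0.01199²) = 0.517 m²/day.

0.517 m²/day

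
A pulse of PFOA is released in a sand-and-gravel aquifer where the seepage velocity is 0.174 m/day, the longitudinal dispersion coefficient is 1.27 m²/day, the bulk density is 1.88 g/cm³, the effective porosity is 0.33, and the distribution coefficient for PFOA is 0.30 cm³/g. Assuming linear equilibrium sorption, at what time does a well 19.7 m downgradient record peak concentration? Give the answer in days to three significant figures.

Retardation factor R = 1 + ρ_b·K_d/n = 1 + 1.88 × 0.30/0.33 = 2.709.
Sorption retards both mechanisms: v_R = v/R = 0.06423 m/day, D_R = D/R = 0.4688 m²/day.
Peak time from v_R²t² + 2D_R t − x² = 0: t = (√(D_R² + v_R²x²) − D_R)/v_R².
√(D_R² + v_R²x²) = √(0.4688² + 0.06423² × 19.7²) = 1.349; v_R² = 0.004125.
t = (1.349 − 0.4688)/0.004125 = 213 days.

213 days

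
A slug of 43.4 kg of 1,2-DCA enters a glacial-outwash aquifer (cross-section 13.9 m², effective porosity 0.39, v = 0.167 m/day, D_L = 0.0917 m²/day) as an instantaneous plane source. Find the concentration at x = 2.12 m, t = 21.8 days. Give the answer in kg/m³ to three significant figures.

For an instantaneous plane source, C(x,t) = M/(n_e·A·√(4πDt)) · exp(−(x−vt)²/(4Dt)), with n_e·A the pore (flow) area.
Plume center vt = 0.167 × 21.8 = 3.6406 m, so the well at 2.12 m is 1.5206 m upgradient of the peak.
√(4πDt) = 5.012 m, giving peak height M/(n_e·A·√(4πDt)) = 43.4/(0.39 × 13.9 × 5.012) = 1.597 kg/m³.
(x−vt)²/(4Dt) = (-1.5206)²/(4 × 0.0917 × 21.8) = 0.2892; exp(−0.2892) = 0.7489.
C = 1.597 × 0.7489 = 1.20 kg/m³.

1.20 kg/m³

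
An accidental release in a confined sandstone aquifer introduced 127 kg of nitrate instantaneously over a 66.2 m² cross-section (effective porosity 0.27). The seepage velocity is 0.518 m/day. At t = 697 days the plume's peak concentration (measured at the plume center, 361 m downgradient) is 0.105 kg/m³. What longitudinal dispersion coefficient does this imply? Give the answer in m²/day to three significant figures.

At the plume center C_max = M/(n_e·A·√(4πDt)), so D = M²/(4πt·(n_e·A·C_max)²).
n_e·A·C_max = 0.27 × 66.2 × 0.105 = 1.877 kg/m.
D = 127²/(4π × 697 × 1.877²) = 0.523 m²/day.

0.523 m²/day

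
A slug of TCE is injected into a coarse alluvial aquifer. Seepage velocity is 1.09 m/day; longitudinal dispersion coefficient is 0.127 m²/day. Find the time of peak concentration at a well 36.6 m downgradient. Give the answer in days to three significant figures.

33.5 days

For the 1D instantaneous-source solution, setting ∂C/∂t = 0 at fixed x gives v²t² + 2Dt − x² = 0, so t = (√(D² + v²x²) − D)/v².
√(D² + v²x²) = √(0.127² + 1.09² × 36.6²) = 39.89; v² = 1.1881.
t = (39.89 − 0.127)/1.1881 = 33.5 days (vs. the pure-advection estimate x/v = 33.6 d).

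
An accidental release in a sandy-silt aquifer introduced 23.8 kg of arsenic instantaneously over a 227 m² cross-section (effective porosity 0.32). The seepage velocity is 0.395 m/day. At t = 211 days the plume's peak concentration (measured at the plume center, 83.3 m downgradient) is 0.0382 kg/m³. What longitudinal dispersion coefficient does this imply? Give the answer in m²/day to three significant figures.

At the plume center C_max = M/(n_e·A·√(4πDt)), so D = M²/(4πt·(n_e·A·C_max)²).
n_e·A·C_max = 0.32 × 227 × 0.0382 = 2.775 kg/m.
D = 23.8²/(4π × 211 × 2.775²) = 0.0277 m²/day.

0.0277 m²/day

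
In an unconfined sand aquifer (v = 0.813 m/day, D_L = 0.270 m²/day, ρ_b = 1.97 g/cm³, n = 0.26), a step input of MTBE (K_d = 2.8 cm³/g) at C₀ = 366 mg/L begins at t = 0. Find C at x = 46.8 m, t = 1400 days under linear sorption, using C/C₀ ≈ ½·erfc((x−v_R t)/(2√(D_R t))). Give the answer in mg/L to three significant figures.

284 mg/L

Retardation factor R = 1 + ρ_b·K_d/n = 1 + 1.97 × 2.8/0.26 = 22.22.
Sorption retards both mechanisms: v_R = v/R = 0.03659 m/day, D_R = D/R = 0.01215 m²/day.
v_R·t = 0.03659 × 1400 = 51.226 m; 2√(D_R t) = 8.249 m; argument = (46.8 − 51.226)/8.249 = -0.5365.
C = C₀ × ½·erfc(-0.5365) = 366 × 0.7760 = 284 mg/L.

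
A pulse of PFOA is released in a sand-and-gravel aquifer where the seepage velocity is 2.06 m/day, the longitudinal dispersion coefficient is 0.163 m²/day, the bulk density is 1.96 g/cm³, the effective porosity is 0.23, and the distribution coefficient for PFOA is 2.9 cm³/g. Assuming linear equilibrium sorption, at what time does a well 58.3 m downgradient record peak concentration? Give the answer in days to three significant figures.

Retardation factor R = 1 + ρ_b·K_d/n = 1 + 1.96 × 2.9/0.23 = 25.71.
Sorption retards both mechanisms: v_R = v/R = 0.08012 m/day, D_R = D/R = 0.006340 m²/day.
Peak time from v_R²t² + 2D_R t − x² = 0: t = (√(D_R² + v_R²x²) − D_R)/v_R².
√(D_R² + v_R²x²) = √(0.006340² + 0.08012² × 58.3²) = 4.671; v_R² = 0.006419.
t = (4.671 − 0.006340)/0.006419 = 727 days.

727 days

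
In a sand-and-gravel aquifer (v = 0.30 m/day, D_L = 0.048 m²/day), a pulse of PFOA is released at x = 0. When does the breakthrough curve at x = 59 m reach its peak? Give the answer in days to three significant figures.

196 days

For the 1D instantaneous-source solution, setting ∂C/∂t = 0 at fixed x gives v²t² + 2Dt − x² = 0, so t = (√(D² + v²x²) − D)/v².
√(D² + v²x²) = √(0.048² + 0.30² × 59²) = 17.70; v² = 0.09.
t = (17.70 − 0.048)/0.09 = 196 days (vs. the pure-advection estimate x/v = 197 d).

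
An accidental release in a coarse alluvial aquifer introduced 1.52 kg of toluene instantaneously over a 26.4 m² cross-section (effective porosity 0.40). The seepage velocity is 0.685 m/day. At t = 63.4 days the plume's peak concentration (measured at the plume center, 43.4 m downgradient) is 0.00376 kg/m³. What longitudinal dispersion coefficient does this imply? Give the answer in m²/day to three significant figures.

At the plume center C_max = M/(n_e·A·√(4πDt)), so D = M²/(4πt·(n_e·A·C_max)²).
n_e·A·C_max = 0.40 × 26.4 × 0.00376 = 0.03971 kg/m.
D = 1.52²/(4π × 63.4 × 0.03971²) = 1.84 m²/day.

1.84 m²/day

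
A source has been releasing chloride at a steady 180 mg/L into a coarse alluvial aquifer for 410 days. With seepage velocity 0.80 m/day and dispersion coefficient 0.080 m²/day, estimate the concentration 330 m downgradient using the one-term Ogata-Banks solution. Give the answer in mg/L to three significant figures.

72.4 mg/L

For a continuous step input, C/C₀ ≈ ½·erfc((x−vt)/(2√(Dt))).
vt = 0.80 × 410 = 328 m and 2√(Dt) = 2√(0.080 × 410) = 11.45 m.
Argument (x−vt)/(2√(Dt)) = (330 − 328)/11.45 = 0.1747; ½·erfc(0.1747) = 0.4024.
C = 180 × 0.4024 = 72.4 mg/L.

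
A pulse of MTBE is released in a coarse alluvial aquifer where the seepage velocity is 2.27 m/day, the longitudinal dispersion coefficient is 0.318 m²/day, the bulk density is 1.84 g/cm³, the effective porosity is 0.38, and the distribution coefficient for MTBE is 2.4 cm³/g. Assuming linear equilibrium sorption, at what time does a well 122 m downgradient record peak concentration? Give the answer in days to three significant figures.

678 days

Retardation factor R = 1 + ρ_b·K_d/n = 1 + 1.84 × 2.4/0.38 = 12.62.
Sorption retards both mechanisms: v_R = v/R = 0.1799 m/day, D_R = D/R = 0.02520 m²/day.
Peak time from v_R²t² + 2D_R t − x² = 0: t = (√(D_R² + v_R²x²) − D_R)/v_R².
√(D_R² + v_R²x²) = √(0.02520² + 0.1799² × 122²) = 21.95; v_R² = 0.03236.
t = (21.95 − 0.02520)/0.03236 = 678 days.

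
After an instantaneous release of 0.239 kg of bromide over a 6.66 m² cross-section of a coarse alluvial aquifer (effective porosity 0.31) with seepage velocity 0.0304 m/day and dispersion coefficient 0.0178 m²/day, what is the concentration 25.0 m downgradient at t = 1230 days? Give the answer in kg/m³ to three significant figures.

0.00121 kg/m³

For an instantaneous plane source, C(x,t) = M/(n_e·A·√(4πDt)) · exp(−(x−vt)²/(4Dt)), with n_e·A the pore (flow) area.
Plume center vt = 0.0304 × 1230 = 37.392 m, so the well at 25.0 m is 12.392 m upgradient of the peak.
√(4πDt) = 16.59 m, giving peak height M/(n_e·A·√(4πDt)) = 0.239/(0.31 × 6.66 × 16.59) = 0.006978 kg/m³.
(x−vt)²/(4Dt) = (-12.392)²/(4 × 0.0178 × 1230) = 1.753; exp(−1.753) = 0.1733.
C = 0.006978 × 0.1733 = 0.00121 kg/m³.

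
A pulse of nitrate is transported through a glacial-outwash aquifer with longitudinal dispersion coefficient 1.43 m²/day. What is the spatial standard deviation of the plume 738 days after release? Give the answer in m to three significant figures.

45.9 m

Dispersive spreading gives a Gaussian with σ² = 2Dt; advection only shifts the center.
σ = √(2 × 1.43 × 738) = 45.9 m.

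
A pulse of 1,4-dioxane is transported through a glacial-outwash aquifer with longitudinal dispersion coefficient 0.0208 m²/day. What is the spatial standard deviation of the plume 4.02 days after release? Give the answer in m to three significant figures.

0.409 m

Dispersive spreading gives a Gaussian with σ² = 2Dt; advection only shifts the center.
σ = √(2 × 0.0208 × 4.02) = 0.409 m.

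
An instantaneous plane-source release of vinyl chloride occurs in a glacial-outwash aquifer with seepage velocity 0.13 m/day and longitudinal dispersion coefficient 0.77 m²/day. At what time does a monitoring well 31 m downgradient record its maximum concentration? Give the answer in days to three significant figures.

For the 1D instantaneous-source solution, setting ∂C/∂t = 0 at fixed x gives v²t² + 2Dt − x² = 0, so t = (√(D² + v²x²) − D)/v².
√(D² + v²x²) = √(0.77² + 0.13² × 31²) = 4.103; v² = 0.0169.
t = (4.103 − 0.77)/0.0169 = 197 days (vs. the pure-advection estimate x/v = 238 d).

197 days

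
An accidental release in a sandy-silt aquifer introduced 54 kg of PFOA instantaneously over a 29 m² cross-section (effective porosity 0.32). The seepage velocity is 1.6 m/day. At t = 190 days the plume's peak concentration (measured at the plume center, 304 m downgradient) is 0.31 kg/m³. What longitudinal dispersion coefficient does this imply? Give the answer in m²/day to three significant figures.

At the plume center C_max = M/(n_e·A·√(4πDt)), so D = M²/(4πt·(n_e·A·C_max)²).
n_e·A·C_max = 0.32 × 29 × 0.31 = 2.877 kg/m.
D = 54²/(4π × 190 × 2.877²) = 0.148 m²/day.

0.148 m²/day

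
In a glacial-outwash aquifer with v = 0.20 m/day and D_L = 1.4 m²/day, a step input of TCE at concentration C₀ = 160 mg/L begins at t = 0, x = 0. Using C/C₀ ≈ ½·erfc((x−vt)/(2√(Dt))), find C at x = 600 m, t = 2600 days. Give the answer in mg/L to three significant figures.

For a continuous step input, C/C₀ ≈ ½·erfc((x−vt)/(2√(Dt))).
vt = 0.20 × 2600 = 520 m and 2√(Dt) = 2√(1.4 × 2600) = 120.7 m.
Argument (x−vt)/(2√(Dt)) = (600 − 520)/120.7 = 0.6628; ½·erfc(0.6628) = 0.1743.
C = 160 × 0.1743 = 27.9 mg/L.

27.9 mg/L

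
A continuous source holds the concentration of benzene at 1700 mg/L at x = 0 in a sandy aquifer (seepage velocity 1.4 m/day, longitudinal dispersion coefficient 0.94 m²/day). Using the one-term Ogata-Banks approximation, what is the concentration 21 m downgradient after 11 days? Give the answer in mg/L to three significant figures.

185 mg/L

For a continuous step input, C/C₀ ≈ ½·erfc((x−vt)/(2√(Dt))).
vt = 1.4 × 11 = 15.4 m and 2√(Dt) = 2√(0.94 × 11) = 6.431 m.
Argument (x−vt)/(2√(Dt)) = (21 − 15.4)/6.431 = 0.8708; ½·erfc(0.8708) = 0.1091.
C = 1700 × 0.1091 = 185 mg/L.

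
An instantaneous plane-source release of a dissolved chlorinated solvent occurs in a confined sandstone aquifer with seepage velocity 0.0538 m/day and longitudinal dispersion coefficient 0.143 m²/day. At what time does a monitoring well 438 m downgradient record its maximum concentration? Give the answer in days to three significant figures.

For the 1D instantaneous-source solution, setting ∂C/∂t = 0 at fixed x gives v²t² + 2Dt − x² = 0, so t = (√(D² + v²x²) − D)/v².
√(D² + v²x²) = √(0.143² + 0.0538² × 438²) = 23.56; v² = 0.00289444.
t = (23.56 − 0.143)/0.00289444 = 8090 days (vs. the pure-advection estimate x/v = 8140 d).

8090 days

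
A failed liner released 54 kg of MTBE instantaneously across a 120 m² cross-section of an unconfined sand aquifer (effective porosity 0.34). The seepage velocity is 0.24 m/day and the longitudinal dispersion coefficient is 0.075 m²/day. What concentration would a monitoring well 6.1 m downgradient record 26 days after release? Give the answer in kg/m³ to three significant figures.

0.267 kg/m³

For an instantaneous plane source, C(x,t) = M/(n_e·A·√(4πDt)) · exp(−(x−vt)²/(4Dt)), with n_e·A the pore (flow) area.
Plume center vt = 0.24 × 26 = 6.24 m, so the well at 6.1 m is 0.14 m upgradient of the peak.
√(4πDt) = 4.950 m, giving peak height M/(n_e·A·√(4πDt)) = 54/(0.34 × 120 × 4.950) = 0.2674 kg/m³.
(x−vt)²/(4Dt) = (-0.14)²/(4 × 0.075 × 26) = 0.002513; exp(−0.002513) = 0.9975.
C = 0.2674 × 0.9975 = 0.267 kg/m³.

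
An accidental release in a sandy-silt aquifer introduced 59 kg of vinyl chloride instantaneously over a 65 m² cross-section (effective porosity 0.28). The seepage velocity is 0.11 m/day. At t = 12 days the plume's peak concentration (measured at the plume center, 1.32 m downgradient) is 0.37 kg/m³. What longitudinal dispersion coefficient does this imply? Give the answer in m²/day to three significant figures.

0.509 m²/day

At the plume center C_max = M/(n_e·A·√(4πDt)), so D = M²/(4πt·(n_e·A·C_max)²).
n_e·A·C_max = 0.28 × 65 × 0.37 = 6.734 kg/m.
D = 59²/(4π × 12 × 6.734²) = 0.509 m²/day.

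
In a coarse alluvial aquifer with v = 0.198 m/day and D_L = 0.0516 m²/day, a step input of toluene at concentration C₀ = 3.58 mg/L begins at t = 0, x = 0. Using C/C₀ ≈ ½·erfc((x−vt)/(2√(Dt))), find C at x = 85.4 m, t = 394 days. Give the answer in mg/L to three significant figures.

0.441 mg/L

For a continuous step input, C/C₀ ≈ ½·erfc((x−vt)/(2√(Dt))).
vt = 0.198 × 394 = 78.012 m and 2√(Dt) = 2√(0.0516 × 394) = 9.018 m.
Argument (x−vt)/(2√(Dt)) = (85.4 − 78.012)/9.018 = 0.8193; ½·erfc(0.8193) = 0.1233.
C = 3.58 × 0.1233 = 0.441 mg/L.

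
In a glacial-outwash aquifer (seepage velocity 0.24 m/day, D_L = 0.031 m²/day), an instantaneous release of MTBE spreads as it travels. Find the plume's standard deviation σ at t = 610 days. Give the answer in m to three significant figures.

6.15 m

Dispersive spreading gives a Gaussian with σ² = 2Dt; advection only shifts the center.
σ = √(2 × 0.031 × 610) = 6.15 m.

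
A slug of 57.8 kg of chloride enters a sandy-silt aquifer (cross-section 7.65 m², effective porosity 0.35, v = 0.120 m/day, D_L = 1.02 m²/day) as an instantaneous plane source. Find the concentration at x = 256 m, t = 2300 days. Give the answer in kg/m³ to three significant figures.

For an instantaneous plane source, C(x,t) = M/(n_e·A·√(4πDt)) · exp(−(x−vt)²/(4Dt)), with n_e·A the pore (flow) area.
Plume center vt = 0.120 × 2300 = 276 m, so the well at 256 m is 20 m upgradient of the peak.
√(4πDt) = 171.7 m, giving peak height M/(n_e·A·√(4πDt)) = 57.8/(0.35 × 7.65 × 171.7) = 0.1257 kg/m³.
(x−vt)²/(4Dt) = (-20)²/(4 × 1.02 × 2300) = 0.04263; exp(−0.04263) = 0.9583.
C = 0.1257 × 0.9583 = 0.120 kg/m³.

0.120 kg/m³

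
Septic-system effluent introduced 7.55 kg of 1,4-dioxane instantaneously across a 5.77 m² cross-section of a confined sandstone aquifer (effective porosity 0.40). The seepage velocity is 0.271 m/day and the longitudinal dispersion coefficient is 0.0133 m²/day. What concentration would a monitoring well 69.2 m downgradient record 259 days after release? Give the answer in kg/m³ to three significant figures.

For an instantaneous plane source, C(x,t) = M/(n_e·A·√(4πDt)) · exp(−(x−vt)²/(4Dt)), with n_e·A the pore (flow) area.
Plume center vt = 0.271 × 259 = 70.189 m, so the well at 69.2 m is 0.989 m upgradient of the peak.
√(4πDt) = 6.579 m, giving peak height M/(n_e·A·√(4πDt)) = 7.55/(0.40 × 5.77 × 6.579) = 0.4972 kg/m³.
(x−vt)²/(4Dt) = (-0.989)²/(4 × 0.0133 × 259) = 0.07099; exp(−0.07099) = 0.9315.
C = 0.4972 × 0.9315 = 0.463 kg/m³.

0.463 kg/m³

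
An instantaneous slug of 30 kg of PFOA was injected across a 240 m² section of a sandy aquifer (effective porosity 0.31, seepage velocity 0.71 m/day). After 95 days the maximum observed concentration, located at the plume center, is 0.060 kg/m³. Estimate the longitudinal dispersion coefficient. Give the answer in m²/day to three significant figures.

At the plume center C_max = M/(n_e·A·√(4πDt)), so D = M²/(4πt·(n_e·A·C_max)²).
n_e·A·C_max = 0.31 × 240 × 0.060 = 4.464 kg/m.
D = 30²/(4π × 95 × 4.464²) = 0.0378 m²/day.

0.0378 m²/day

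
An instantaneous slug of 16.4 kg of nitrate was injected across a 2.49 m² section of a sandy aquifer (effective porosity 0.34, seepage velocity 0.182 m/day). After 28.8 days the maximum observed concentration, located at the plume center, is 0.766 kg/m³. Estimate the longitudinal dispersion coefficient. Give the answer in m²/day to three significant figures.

At the plume center C_max = M/(n_e·A·√(4πDt)), so D = M²/(4πt·(n_e·A·C_max)²).
n_e·A·C_max = 0.34 × 2.49 × 0.766 = 0.6485 kg/m.
D = 16.4²/(4π × 28.8 × 0.6485²) = 1.77 m²/day.

1.77 m²/day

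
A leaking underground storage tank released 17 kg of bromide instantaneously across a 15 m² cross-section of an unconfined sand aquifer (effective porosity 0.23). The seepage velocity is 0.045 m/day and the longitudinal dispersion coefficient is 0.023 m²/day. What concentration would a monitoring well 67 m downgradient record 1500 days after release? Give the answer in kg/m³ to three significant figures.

For an instantaneous plane source, C(x,t) = M/(n_e·A·√(4πDt)) · exp(−(x−vt)²/(4Dt)), with n_e·A the pore (flow) area.
Plume center vt = 0.045 × 1500 = 67.5 m, so the well at 67 m is 0.5 m upgradient of the peak.
√(4πDt) = 20.82 m, giving peak height M/(n_e·A·√(4πDt)) = 17/(0.23 × 15 × 20.82) = 0.2367 kg/m³.
(x−vt)²/(4Dt) = (-0.5)²/(4 × 0.023 × 1500) = 0.001812; exp(−0.001812) = 0.9982.
C = 0.2367 × 0.9982 = 0.236 kg/m³.

0.236 kg/m³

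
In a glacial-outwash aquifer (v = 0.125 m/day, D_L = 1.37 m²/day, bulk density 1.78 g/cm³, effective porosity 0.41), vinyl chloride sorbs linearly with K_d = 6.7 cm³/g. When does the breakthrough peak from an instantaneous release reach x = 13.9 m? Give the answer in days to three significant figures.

1620 days

Retardation factor R = 1 + ρ_b·K_d/n = 1 + 1.78 × 6.7/0.41 = 30.09.
Sorption retards both mechanisms: v_R = v/R = 0.004154 m/day, D_R = D/R = 0.04553 m²/day.
Peak time from v_R²t² + 2D_R t − x² = 0: t = (√(D_R² + v_R²x²) − D_R)/v_R².
√(D_R² + v_R²x²) = √(0.04553² + 0.004154² × 13.9²) = 0.07353; v_R² = 1.726e-05.
t = (0.07353 − 0.04553)/1.726e-05 = 1620 days.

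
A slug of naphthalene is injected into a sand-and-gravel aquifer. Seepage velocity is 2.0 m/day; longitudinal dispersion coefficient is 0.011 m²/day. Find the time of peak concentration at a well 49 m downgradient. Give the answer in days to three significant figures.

For the 1D instantaneous-source solution, setting ∂C/∂t = 0 at fixed x gives v²t² + 2Dt − x² = 0, so t = (√(D² + v²x²) − D)/v².
√(D² + v²x²) = √(0.011² + 2.0² × 49²) = 98.00; v² = 4.
t = (98.00 − 0.011)/4 = 24.5 days (vs. the pure-advection estimate x/v = 24.5 d).

24.5 days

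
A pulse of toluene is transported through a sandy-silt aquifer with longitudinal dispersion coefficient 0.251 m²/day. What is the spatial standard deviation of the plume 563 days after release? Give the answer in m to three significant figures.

Dispersive spreading gives a Gaussian with σ² = 2Dt; advection only shifts the center.
σ = √(2 × 0.251 × 563) = 16.8 m.

16.8 m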